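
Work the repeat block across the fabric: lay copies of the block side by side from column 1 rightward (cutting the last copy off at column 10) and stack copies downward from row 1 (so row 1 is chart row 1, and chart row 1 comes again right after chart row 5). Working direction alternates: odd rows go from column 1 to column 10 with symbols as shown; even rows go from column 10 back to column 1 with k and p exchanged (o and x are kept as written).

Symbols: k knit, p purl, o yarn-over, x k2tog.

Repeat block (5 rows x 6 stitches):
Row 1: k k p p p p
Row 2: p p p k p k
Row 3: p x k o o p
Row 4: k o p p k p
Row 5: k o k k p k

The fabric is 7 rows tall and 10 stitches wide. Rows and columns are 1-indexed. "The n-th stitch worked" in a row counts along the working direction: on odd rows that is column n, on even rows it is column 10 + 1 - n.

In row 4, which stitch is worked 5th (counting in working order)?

For row 4: chart row = ((4-1) mod 5) + 1 = 4; this is a WS (even) row.
Chart row 4 tiled across columns 1-10: k o p p k p k o p p
WS: work from column 10 back to column 1 (reverse the tiled row), swapping k<->p (o and x unchanged).
Row 4 as worked: k k o p k p k k o p
The 5th stitch worked is k.

== STITCH ==
k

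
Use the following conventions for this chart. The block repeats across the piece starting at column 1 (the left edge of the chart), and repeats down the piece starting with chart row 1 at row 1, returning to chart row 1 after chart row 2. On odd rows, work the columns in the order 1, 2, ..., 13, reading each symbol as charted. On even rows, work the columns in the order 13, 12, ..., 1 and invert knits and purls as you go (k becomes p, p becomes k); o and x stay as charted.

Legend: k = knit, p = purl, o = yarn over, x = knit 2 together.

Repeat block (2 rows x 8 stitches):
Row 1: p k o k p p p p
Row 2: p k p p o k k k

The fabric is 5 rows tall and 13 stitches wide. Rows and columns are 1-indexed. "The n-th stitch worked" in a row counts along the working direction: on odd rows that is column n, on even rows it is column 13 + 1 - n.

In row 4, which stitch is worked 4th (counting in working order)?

Row 4: (4-1) mod 2 = 1, so use chart row 2. Even row -> WS.
Chart row 2 tiled across columns 1-13: p k p p o k k k p k p p o
Wrong side: read the tiled row from column 13 down to 1 and exchange k with p (leave o, x).
Row 4 as worked: o k k p k p p p o k k p k
Stitch 4 in working order -> p

Stitch:
p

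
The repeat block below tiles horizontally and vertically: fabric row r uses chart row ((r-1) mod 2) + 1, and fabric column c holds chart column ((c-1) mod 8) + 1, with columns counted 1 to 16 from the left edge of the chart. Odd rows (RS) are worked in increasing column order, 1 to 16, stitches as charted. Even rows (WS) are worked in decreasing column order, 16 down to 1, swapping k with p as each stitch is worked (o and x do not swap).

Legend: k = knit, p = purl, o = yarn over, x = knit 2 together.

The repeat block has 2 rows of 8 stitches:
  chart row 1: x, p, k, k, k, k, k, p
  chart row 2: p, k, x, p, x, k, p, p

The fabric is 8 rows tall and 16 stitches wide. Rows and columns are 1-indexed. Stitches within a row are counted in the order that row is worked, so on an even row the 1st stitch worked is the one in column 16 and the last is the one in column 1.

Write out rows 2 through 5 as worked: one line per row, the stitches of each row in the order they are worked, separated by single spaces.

Row 2: chart row 2, WS - tiled (columns 1-16): p k x p x k p p p k x p x k p p; work from column 16 back to 1 with k<->p swapped.
Row 3: chart row 1, RS - tile across columns 1-16 and work as-is.
Row 4: chart row 2, WS - tiled (columns 1-16): p k x p x k p p p k x p x k p p; work from column 16 back to 1 with k<->p swapped.
Row 5: chart row 1, RS - tile across columns 1-16 and work as-is.

Rows as worked:
k k p x k x p k k k p x k x p k
x p k k k k k p x p k k k k k p
k k p x k x p k k k p x k x p k
x p k k k k k p x p k k k k k p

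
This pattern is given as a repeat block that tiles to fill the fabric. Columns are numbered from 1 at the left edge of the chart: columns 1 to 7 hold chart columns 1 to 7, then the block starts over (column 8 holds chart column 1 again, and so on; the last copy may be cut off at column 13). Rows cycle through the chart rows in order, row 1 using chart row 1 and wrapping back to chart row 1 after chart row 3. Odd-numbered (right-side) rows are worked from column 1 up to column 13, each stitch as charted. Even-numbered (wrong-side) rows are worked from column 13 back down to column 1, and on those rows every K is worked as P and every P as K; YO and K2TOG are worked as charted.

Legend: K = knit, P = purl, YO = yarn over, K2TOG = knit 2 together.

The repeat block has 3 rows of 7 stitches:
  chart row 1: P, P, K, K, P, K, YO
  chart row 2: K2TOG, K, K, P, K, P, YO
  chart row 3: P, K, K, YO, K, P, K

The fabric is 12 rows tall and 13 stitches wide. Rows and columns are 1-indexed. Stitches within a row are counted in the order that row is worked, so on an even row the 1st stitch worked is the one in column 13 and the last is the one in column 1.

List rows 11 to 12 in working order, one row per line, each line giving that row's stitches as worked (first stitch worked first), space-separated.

Result:
K2TOG K K P K P YO K2TOG K K P K P
K P YO P P K P K P YO P P K

Derivation:
Row 11: chart row 2, RS - tile across columns 1-13 and work as-is.
Row 12: chart row 3, WS - tiled (columns 1-13): P K K YO K P K P K K YO K P; work from column 13 back to 1 with K<->P swapped.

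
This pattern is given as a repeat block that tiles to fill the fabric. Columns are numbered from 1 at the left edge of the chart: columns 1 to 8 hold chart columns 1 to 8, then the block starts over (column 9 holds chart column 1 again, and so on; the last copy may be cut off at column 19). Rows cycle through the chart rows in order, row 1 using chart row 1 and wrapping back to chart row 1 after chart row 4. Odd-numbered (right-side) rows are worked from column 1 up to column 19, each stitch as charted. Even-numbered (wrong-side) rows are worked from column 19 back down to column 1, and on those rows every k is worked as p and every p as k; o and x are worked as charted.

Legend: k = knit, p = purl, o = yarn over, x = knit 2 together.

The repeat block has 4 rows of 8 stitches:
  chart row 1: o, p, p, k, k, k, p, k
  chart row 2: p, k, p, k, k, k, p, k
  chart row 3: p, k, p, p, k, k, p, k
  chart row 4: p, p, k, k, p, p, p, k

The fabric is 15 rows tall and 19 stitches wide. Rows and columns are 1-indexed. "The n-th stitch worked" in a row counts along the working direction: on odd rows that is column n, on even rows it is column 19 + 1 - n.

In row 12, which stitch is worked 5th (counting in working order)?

Row 12 uses chart row ((12-1) mod 4)+1 = 4. Row 12 is even, so WS.
Chart row 4 tiled across columns 1-19: p p k k p p p k p p k k p p p k p p k
Wrong side: read the tiled row from column 19 down to 1 and exchange k with p (leave o, x).
Row 12 as worked: p k k p k k k p p k k p k k k p p k k
Stitch 5 in working order -> k

== STITCH ==
k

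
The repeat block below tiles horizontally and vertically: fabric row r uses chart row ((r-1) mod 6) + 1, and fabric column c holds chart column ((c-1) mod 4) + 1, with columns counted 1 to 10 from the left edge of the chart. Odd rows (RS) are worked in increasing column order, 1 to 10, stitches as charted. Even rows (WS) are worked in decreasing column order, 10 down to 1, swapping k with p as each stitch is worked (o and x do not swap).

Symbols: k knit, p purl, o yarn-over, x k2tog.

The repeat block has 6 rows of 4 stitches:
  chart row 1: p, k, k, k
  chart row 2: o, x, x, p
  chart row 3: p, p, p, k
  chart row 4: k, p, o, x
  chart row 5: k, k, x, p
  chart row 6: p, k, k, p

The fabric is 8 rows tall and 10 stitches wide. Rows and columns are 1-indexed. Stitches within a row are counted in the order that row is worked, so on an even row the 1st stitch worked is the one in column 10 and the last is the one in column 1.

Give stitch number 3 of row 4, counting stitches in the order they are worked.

Result:
x

Derivation:
For row 4: chart row = ((4-1) mod 6) + 1 = 4; this is a WS (even) row.
Chart row 4 tiled across columns 1-10: k p o x k p o x k p
WS row: flip the tiled sequence (start at column 10) and apply k<->p; o and x stay.
Row 4 as worked: k p x o k p x o k p
Counting 3 along the worked row gives x.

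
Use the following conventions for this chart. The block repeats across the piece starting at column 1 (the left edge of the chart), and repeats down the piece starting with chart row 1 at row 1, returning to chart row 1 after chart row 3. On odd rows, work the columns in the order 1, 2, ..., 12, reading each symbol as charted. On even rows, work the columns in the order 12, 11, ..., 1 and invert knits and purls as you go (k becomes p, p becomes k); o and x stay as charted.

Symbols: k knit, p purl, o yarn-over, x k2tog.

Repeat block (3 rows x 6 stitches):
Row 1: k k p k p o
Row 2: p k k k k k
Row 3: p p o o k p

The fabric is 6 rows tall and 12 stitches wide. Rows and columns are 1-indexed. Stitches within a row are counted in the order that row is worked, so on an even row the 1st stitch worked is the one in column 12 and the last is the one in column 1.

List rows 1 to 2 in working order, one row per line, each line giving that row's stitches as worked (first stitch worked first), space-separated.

Result:
k k p k p o k k p k p o
p p p p p k p p p p p k

Derivation:
Row 1: chart row 1, RS - tile across columns 1-12 and work as-is.
Row 2: chart row 2, WS - tiled (columns 1-12): p k k k k k p k k k k k; work from column 12 back to 1 with k<->p swapped.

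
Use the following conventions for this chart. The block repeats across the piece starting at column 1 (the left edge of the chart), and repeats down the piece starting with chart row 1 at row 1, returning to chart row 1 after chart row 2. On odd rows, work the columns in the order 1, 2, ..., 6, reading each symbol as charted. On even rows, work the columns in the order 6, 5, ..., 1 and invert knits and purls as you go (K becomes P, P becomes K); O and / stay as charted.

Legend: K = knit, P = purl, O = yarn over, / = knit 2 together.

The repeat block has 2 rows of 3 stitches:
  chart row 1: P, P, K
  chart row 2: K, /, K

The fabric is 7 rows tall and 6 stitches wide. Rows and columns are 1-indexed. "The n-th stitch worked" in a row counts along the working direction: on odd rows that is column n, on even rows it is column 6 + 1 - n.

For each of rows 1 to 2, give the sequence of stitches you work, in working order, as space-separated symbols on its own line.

Row 1: chart row 1, RS - tile across columns 1-6 and work as-is.
Row 2: chart row 2, WS - tiled (columns 1-6): K / K K / K; work from column 6 back to 1 with K<->P swapped.

Rows as worked:
P P K P P K
P / P P / P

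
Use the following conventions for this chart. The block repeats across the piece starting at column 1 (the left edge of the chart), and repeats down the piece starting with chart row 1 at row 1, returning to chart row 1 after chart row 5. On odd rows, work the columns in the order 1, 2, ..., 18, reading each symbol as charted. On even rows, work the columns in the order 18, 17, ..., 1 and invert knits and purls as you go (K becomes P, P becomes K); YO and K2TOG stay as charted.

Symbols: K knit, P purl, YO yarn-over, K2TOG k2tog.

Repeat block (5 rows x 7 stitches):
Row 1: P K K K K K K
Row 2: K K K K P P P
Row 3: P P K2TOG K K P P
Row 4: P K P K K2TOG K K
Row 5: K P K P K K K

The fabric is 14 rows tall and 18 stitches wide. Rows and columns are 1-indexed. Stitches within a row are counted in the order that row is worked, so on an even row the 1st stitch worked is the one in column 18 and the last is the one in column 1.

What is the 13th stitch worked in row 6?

Result:
P

Derivation:
Row 6: (6-1) mod 5 = 0, so use chart row 1. Even row -> WS.
Chart row 1 tiled across columns 1-18: P K K K K K K P K K K K K K P K K K
WS row: flip the tiled sequence (start at column 18) and apply K<->P; YO and K2TOG stay.
Row 6 as worked: P P P K P P P P P P K P P P P P P K
Counting 13 along the worked row gives P.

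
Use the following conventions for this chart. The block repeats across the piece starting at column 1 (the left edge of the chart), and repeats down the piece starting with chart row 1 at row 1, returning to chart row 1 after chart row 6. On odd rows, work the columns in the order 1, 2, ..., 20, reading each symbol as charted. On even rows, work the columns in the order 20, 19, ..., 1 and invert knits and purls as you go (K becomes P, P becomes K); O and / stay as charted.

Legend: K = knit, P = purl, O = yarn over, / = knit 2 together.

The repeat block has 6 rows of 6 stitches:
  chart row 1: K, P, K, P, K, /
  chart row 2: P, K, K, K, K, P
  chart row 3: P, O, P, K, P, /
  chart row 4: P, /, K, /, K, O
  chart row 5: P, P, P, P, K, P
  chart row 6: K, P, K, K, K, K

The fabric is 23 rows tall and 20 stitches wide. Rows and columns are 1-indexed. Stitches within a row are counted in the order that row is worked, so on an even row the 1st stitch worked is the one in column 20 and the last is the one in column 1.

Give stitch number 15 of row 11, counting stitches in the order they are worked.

Stitch:
P

Derivation:
For row 11: chart row = ((11-1) mod 6) + 1 = 5; this is a RS (odd) row.
Chart row 5 tiled across columns 1-20: P P P P K P P P P P K P P P P P K P P P
Right side: take the tiled row as-is (worked left to right from column 1).
Stitch 15 in working order -> P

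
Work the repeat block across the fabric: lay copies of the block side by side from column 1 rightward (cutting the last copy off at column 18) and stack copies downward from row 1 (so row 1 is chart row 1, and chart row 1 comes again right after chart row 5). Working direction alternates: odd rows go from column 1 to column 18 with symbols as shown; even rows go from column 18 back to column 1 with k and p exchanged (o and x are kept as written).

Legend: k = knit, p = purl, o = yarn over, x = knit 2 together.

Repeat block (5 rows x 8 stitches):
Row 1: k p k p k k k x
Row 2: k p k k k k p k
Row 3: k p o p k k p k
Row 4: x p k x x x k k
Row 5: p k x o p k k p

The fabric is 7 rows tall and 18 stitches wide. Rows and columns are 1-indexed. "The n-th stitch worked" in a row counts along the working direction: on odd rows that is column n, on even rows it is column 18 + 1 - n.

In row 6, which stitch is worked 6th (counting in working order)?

Result:
p

Derivation:
Row 6: (6-1) mod 5 = 0, so use chart row 1. Even row -> WS.
Chart row 1 tiled across columns 1-18: k p k p k k k x k p k p k k k x k p
WS: work from column 18 back to column 1 (reverse the tiled row), swapping k<->p (o and x unchanged).
Row 6 as worked: k p x p p p k p k p x p p p k p k p
The 6th stitch worked is p.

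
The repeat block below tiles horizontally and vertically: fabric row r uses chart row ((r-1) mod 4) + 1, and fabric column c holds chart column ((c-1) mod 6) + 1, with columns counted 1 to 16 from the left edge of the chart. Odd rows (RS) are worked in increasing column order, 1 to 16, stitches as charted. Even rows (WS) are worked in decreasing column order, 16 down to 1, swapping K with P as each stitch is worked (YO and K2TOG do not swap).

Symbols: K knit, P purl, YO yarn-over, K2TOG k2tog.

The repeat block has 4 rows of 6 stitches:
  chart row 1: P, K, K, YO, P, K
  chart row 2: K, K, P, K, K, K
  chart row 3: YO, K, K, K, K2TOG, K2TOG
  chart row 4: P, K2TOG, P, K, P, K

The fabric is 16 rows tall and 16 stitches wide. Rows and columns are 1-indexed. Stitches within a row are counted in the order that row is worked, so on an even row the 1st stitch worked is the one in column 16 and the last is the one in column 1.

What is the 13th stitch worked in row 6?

Stitch:
P

Derivation:
For row 6: chart row = ((6-1) mod 4) + 1 = 2; this is a WS (even) row.
Chart row 2 tiled across columns 1-16: K K P K K K K K P K K K K K P K
WS: work from column 16 back to column 1 (reverse the tiled row), swapping K<->P (YO and K2TOG unchanged).
Row 6 as worked: P K P P P P P K P P P P P K P P
Stitch 13 in working order -> P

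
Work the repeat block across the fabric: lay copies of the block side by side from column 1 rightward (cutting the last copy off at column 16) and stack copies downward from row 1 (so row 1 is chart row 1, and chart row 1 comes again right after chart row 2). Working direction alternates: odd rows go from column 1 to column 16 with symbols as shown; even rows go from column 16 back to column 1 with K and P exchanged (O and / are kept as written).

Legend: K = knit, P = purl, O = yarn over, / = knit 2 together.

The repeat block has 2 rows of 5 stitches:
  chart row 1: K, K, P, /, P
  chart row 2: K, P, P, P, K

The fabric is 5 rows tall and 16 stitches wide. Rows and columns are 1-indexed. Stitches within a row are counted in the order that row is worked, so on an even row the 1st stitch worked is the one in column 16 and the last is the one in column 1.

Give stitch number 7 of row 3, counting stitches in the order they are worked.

Row 3: (3-1) mod 2 = 0, so use chart row 1. Odd row -> RS.
Chart row 1 tiled across columns 1-16: K K P / P K K P / P K K P / P K
Right side: take the tiled row as-is (worked left to right from column 1).
The 7th stitch worked is K.

Result:
K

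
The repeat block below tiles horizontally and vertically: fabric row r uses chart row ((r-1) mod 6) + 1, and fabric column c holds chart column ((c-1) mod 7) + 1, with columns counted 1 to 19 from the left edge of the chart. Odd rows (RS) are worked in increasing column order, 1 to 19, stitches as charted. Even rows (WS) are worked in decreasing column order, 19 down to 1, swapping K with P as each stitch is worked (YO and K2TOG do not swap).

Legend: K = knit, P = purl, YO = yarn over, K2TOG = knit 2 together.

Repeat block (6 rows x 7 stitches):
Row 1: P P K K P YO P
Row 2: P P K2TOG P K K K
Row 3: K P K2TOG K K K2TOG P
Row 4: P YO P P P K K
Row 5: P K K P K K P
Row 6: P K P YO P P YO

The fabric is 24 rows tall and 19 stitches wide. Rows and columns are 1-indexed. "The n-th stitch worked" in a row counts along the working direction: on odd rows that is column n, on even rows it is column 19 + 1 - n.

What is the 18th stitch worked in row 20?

== STITCH ==
K

Derivation:
For row 20: chart row = ((20-1) mod 6) + 1 = 2; this is a WS (even) row.
Chart row 2 tiled across columns 1-19: P P K2TOG P K K K P P K2TOG P K K K P P K2TOG P K
WS: work from column 19 back to column 1 (reverse the tiled row), swapping K<->P (YO and K2TOG unchanged).
Row 20 as worked: P K K2TOG K K P P P K K2TOG K K P P P K K2TOG K K
Counting 18 along the worked row gives K.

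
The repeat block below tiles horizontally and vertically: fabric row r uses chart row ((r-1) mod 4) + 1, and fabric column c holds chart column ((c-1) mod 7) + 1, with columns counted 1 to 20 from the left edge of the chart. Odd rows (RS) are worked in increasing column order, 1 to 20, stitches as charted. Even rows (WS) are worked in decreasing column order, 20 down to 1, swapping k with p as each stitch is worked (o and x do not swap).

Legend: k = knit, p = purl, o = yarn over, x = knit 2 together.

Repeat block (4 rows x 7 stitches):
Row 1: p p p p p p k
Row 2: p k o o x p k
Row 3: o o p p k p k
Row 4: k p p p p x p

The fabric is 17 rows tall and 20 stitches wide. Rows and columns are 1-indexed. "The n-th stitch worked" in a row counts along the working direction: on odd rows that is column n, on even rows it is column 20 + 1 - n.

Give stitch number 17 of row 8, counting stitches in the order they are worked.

== STITCH ==
k

Derivation:
For row 8: chart row = ((8-1) mod 4) + 1 = 4; this is a WS (even) row.
Chart row 4 tiled across columns 1-20: k p p p p x p k p p p p x p k p p p p x
WS row: flip the tiled sequence (start at column 20) and apply k<->p; o and x stay.
Row 8 as worked: x k k k k p k x k k k k p k x k k k k p
Counting 17 along the worked row gives k.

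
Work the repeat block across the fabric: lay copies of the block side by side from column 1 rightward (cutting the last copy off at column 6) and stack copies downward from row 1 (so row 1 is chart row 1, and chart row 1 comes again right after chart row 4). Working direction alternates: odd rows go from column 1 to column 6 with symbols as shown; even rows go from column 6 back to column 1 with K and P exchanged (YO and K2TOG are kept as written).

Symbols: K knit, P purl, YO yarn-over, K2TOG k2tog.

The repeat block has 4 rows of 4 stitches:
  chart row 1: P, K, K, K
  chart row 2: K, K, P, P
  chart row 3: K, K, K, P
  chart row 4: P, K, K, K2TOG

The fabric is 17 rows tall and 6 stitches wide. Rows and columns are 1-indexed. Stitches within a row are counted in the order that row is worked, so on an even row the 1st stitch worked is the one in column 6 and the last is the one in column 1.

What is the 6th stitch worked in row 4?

== STITCH ==
K

Derivation:
For row 4: chart row = ((4-1) mod 4) + 1 = 4; this is a WS (even) row.
Chart row 4 tiled across columns 1-6: P K K K2TOG P K
Wrong side: read the tiled row from column 6 down to 1 and exchange K with P (leave YO, K2TOG).
Row 4 as worked: P K K2TOG P P K
Counting 6 along the worked row gives K.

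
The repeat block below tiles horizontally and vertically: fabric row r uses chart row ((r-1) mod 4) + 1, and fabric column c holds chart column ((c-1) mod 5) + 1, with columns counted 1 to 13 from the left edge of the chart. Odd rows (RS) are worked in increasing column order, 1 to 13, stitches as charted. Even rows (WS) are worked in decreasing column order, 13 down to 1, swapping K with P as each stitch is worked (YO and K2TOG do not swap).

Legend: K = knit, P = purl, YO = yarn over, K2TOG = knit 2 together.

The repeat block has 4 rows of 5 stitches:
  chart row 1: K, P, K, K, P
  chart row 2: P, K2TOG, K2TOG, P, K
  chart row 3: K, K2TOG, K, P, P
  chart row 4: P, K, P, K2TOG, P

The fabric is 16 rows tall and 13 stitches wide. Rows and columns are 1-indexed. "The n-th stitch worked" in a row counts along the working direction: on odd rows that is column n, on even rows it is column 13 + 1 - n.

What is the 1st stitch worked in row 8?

Row 8: (8-1) mod 4 = 3, so use chart row 4. Even row -> WS.
Chart row 4 tiled across columns 1-13: P K P K2TOG P P K P K2TOG P P K P
WS row: flip the tiled sequence (start at column 13) and apply K<->P; YO and K2TOG stay.
Row 8 as worked: K P K K K2TOG K P K K K2TOG K P K
Stitch 1 in working order -> K

== STITCH ==
K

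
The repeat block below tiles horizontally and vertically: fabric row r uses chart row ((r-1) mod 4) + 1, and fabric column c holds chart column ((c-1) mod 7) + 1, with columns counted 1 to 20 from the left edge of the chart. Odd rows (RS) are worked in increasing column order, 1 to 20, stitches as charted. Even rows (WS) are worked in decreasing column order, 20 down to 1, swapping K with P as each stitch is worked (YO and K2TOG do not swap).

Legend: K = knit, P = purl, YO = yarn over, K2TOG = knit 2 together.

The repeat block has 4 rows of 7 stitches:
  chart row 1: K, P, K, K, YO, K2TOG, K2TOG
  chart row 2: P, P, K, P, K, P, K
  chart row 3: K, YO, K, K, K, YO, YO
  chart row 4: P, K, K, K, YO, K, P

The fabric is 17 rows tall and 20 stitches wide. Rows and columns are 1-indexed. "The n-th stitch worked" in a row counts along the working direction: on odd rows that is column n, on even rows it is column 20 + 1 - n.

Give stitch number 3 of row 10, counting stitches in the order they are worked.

Row 10: (10-1) mod 4 = 1, so use chart row 2. Even row -> WS.
Chart row 2 tiled across columns 1-20: P P K P K P K P P K P K P K P P K P K P
WS row: flip the tiled sequence (start at column 20) and apply K<->P; YO and K2TOG stay.
Row 10 as worked: K P K P K K P K P K P K K P K P K P K K
Stitch 3 in working order -> K

== STITCH ==
K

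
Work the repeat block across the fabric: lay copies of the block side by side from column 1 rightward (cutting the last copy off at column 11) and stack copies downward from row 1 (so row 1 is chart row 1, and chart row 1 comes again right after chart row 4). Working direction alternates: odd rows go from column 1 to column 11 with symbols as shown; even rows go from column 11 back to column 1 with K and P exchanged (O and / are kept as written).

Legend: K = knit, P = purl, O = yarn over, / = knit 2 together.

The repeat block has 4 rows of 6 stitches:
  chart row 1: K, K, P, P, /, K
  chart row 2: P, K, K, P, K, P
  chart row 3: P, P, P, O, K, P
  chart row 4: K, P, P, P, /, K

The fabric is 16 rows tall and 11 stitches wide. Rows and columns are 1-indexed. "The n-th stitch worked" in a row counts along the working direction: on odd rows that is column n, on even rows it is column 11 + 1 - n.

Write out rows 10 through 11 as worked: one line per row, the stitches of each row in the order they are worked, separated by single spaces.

== ROWS AS WORKED ==
P K P P K K P K P P K
P P P O K P P P P O K

Derivation:
Row 10: chart row 2, WS - tiled (columns 1-11): P K K P K P P K K P K; work from column 11 back to 1 with K<->P swapped.
Row 11: chart row 3, RS - tile across columns 1-11 and work as-is.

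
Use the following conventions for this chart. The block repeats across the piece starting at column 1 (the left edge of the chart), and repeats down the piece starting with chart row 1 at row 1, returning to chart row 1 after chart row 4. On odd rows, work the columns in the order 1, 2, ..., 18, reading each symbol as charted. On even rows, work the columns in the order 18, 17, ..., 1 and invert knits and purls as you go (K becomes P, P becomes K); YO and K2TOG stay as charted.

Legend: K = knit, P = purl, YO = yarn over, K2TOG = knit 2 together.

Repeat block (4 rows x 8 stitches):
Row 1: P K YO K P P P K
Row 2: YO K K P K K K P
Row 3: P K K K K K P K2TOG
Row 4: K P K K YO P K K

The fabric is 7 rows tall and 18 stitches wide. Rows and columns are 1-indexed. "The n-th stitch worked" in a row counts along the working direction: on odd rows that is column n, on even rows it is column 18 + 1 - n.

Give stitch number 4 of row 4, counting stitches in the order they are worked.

For row 4: chart row = ((4-1) mod 4) + 1 = 4; this is a WS (even) row.
Chart row 4 tiled across columns 1-18: K P K K YO P K K K P K K YO P K K K P
WS: work from column 18 back to column 1 (reverse the tiled row), swapping K<->P (YO and K2TOG unchanged).
Row 4 as worked: K P P P K YO P P K P P P K YO P P K P
The 4th stitch worked is P.

Stitch:
P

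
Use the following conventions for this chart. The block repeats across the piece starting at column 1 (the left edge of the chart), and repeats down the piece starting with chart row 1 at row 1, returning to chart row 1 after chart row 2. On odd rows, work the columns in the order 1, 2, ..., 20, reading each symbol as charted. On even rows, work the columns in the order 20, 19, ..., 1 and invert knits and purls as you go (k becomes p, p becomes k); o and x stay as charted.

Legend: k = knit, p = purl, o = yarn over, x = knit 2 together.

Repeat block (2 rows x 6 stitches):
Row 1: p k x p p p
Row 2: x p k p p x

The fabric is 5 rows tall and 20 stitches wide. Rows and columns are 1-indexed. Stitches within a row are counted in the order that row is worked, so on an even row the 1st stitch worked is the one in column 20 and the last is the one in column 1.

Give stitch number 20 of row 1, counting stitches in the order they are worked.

For row 1: chart row = ((1-1) mod 2) + 1 = 1; this is a RS (odd) row.
Chart row 1 tiled across columns 1-20: p k x p p p p k x p p p p k x p p p p k
RS row: no reversal, no swap; stitch n worked = column n.
The 20th stitch worked is k.

Stitch:
k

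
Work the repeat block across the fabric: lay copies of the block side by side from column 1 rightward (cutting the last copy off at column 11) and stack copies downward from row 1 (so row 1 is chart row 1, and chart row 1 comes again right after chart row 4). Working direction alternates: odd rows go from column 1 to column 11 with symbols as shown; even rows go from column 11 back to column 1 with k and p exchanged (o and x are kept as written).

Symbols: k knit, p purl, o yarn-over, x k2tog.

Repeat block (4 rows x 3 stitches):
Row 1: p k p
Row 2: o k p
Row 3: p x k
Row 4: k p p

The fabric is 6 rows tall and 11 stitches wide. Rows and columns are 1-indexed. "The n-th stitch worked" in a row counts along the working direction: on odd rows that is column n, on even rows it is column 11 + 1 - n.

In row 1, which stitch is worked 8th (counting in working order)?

For row 1: chart row = ((1-1) mod 4) + 1 = 1; this is a RS (odd) row.
Chart row 1 tiled across columns 1-11: p k p p k p p k p p k
RS: work column 1 to column 11, symbols as charted — the tiled row is the row as worked.
Counting 8 along the worked row gives k.

== STITCH ==
k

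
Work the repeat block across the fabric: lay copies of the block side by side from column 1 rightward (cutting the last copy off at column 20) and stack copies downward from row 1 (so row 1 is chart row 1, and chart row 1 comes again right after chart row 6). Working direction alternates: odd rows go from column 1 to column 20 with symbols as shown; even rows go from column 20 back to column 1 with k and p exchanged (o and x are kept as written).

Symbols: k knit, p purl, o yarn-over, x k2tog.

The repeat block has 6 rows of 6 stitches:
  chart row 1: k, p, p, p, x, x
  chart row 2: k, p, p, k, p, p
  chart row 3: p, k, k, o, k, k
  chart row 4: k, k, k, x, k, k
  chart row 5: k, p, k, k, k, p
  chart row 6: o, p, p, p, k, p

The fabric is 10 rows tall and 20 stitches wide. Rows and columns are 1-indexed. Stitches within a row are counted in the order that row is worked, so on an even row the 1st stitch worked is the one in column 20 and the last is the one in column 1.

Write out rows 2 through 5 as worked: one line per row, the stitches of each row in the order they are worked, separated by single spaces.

Result:
k p k k p k k p k k p k k p k k p k k p
p k k o k k p k k o k k p k k o k k p k
p p p p x p p p p p x p p p p p x p p p
k p k k k p k p k k k p k p k k k p k p

Derivation:
Row 2: chart row 2, WS - tiled (columns 1-20): k p p k p p k p p k p p k p p k p p k p; work from column 20 back to 1 with k<->p swapped.
Row 3: chart row 3, RS - tile across columns 1-20 and work as-is.
Row 4: chart row 4, WS - tiled (columns 1-20): k k k x k k k k k x k k k k k x k k k k; work from column 20 back to 1 with k<->p swapped.
Row 5: chart row 5, RS - tile across columns 1-20 and work as-is.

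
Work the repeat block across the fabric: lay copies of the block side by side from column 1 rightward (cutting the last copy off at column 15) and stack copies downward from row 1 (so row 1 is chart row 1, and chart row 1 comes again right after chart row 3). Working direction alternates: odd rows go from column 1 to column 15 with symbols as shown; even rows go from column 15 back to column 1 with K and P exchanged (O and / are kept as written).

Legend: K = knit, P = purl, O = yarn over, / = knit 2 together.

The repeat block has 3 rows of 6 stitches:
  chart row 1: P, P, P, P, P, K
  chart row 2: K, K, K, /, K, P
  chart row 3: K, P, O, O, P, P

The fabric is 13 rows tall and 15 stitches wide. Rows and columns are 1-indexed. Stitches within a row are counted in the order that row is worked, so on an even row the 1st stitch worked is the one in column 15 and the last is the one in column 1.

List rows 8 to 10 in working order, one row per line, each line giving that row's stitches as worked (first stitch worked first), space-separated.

Result:
P P P K P / P P P K P / P P P
K P O O P P K P O O P P K P O
K K K P K K K K K P K K K K K

Derivation:
Row 8: chart row 2, WS - tiled (columns 1-15): K K K / K P K K K / K P K K K; work from column 15 back to 1 with K<->P swapped.
Row 9: chart row 3, RS - tile across columns 1-15 and work as-is.
Row 10: chart row 1, WS - tiled (columns 1-15): P P P P P K P P P P P K P P P; work from column 15 back to 1 with K<->P swapped.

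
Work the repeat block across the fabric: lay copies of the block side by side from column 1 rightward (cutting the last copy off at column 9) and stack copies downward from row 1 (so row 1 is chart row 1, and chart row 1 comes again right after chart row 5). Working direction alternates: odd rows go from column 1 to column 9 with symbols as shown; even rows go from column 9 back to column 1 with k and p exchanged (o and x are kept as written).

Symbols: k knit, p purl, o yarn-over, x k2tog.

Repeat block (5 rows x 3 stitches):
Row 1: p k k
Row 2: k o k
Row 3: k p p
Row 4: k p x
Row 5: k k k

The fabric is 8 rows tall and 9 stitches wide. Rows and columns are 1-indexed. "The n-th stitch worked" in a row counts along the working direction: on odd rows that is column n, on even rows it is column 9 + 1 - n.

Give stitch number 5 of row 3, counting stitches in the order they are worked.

Result:
p

Derivation:
For row 3: chart row = ((3-1) mod 5) + 1 = 3; this is a RS (odd) row.
Chart row 3 tiled across columns 1-9: k p p k p p k p p
RS row: no reversal, no swap; stitch n worked = column n.
The 5th stitch worked is p.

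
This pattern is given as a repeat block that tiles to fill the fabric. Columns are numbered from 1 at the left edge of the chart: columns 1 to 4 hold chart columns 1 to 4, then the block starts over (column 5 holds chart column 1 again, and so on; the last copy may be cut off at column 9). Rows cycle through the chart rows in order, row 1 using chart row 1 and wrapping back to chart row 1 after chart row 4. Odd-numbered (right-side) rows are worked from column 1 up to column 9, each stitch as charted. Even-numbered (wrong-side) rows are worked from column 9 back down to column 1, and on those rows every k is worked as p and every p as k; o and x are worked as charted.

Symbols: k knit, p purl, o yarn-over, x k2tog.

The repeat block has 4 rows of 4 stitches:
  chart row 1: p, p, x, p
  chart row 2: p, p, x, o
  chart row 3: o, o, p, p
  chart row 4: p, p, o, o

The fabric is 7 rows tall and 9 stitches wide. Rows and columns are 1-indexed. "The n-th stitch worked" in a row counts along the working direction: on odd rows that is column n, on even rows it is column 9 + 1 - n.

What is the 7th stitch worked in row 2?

Result:
x

Derivation:
For row 2: chart row = ((2-1) mod 4) + 1 = 2; this is a WS (even) row.
Chart row 2 tiled across columns 1-9: p p x o p p x o p
WS: work from column 9 back to column 1 (reverse the tiled row), swapping k<->p (o and x unchanged).
Row 2 as worked: k o x k k o x k k
Stitch 7 in working order -> x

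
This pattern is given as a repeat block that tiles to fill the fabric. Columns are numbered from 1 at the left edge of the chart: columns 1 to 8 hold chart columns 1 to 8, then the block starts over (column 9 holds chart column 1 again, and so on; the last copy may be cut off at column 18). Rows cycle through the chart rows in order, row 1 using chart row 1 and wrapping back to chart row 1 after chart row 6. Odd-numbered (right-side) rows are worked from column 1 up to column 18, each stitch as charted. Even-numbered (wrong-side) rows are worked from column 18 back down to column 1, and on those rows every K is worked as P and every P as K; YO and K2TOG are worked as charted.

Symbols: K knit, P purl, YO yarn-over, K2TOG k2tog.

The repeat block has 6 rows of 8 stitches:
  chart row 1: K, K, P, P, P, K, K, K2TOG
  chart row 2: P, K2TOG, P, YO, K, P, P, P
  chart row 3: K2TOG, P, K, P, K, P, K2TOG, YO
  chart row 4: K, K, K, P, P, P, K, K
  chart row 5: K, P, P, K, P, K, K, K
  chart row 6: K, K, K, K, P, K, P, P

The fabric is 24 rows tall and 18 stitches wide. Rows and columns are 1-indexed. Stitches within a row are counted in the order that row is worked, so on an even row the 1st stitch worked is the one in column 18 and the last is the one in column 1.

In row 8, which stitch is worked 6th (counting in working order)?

Stitch:
P

Derivation:
For row 8: chart row = ((8-1) mod 6) + 1 = 2; this is a WS (even) row.
Chart row 2 tiled across columns 1-18: P K2TOG P YO K P P P P K2TOG P YO K P P P P K2TOG
WS row: flip the tiled sequence (start at column 18) and apply K<->P; YO and K2TOG stay.
Row 8 as worked: K2TOG K K K K P YO K K2TOG K K K K P YO K K2TOG K
The 6th stitch worked is P.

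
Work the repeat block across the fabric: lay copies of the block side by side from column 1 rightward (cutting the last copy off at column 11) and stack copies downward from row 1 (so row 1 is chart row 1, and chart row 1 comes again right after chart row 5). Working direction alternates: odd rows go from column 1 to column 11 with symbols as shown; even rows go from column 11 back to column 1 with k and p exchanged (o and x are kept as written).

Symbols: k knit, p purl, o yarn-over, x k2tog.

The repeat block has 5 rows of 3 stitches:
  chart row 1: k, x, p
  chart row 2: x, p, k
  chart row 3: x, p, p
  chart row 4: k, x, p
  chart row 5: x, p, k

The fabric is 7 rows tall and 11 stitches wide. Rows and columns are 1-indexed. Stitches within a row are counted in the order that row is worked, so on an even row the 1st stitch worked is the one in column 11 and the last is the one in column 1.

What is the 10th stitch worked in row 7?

For row 7: chart row = ((7-1) mod 5) + 1 = 2; this is a RS (odd) row.
Chart row 2 tiled across columns 1-11: x p k x p k x p k x p
RS: work column 1 to column 11, symbols as charted — the tiled row is the row as worked.
Counting 10 along the worked row gives x.

== STITCH ==
x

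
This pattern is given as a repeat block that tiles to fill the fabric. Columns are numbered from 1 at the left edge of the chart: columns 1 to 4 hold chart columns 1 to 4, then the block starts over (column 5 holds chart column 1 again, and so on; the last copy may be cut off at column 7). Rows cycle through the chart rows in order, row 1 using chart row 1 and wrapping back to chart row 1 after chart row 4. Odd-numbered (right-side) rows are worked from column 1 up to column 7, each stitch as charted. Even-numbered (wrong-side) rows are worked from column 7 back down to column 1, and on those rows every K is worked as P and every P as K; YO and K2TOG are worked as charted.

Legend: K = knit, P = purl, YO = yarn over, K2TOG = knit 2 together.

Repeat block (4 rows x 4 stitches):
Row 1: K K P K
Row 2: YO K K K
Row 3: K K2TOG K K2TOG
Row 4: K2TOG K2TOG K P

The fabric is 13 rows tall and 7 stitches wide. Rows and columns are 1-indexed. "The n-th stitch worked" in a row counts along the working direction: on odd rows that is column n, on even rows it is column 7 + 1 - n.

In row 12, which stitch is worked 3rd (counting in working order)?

Row 12 uses chart row ((12-1) mod 4)+1 = 4. Row 12 is even, so WS.
Chart row 4 tiled across columns 1-7: K2TOG K2TOG K P K2TOG K2TOG K
WS: work from column 7 back to column 1 (reverse the tiled row), swapping K<->P (YO and K2TOG unchanged).
Row 12 as worked: P K2TOG K2TOG K P K2TOG K2TOG
The 3rd stitch worked is K2TOG.

Stitch:
K2TOG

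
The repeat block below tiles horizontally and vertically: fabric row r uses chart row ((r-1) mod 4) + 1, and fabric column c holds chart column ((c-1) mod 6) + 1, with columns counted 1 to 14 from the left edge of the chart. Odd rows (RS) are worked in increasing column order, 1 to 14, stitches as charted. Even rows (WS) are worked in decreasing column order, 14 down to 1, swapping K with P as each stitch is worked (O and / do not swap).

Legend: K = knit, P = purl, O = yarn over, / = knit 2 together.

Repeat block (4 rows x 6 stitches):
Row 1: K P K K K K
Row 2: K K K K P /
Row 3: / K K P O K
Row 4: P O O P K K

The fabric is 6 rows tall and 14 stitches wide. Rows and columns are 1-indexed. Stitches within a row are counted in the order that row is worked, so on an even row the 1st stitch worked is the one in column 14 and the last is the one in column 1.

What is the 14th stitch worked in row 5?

For row 5: chart row = ((5-1) mod 4) + 1 = 1; this is a RS (odd) row.
Chart row 1 tiled across columns 1-14: K P K K K K K P K K K K K P
RS: work column 1 to column 14, symbols as charted — the tiled row is the row as worked.
Counting 14 along the worked row gives P.

== STITCH ==
P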